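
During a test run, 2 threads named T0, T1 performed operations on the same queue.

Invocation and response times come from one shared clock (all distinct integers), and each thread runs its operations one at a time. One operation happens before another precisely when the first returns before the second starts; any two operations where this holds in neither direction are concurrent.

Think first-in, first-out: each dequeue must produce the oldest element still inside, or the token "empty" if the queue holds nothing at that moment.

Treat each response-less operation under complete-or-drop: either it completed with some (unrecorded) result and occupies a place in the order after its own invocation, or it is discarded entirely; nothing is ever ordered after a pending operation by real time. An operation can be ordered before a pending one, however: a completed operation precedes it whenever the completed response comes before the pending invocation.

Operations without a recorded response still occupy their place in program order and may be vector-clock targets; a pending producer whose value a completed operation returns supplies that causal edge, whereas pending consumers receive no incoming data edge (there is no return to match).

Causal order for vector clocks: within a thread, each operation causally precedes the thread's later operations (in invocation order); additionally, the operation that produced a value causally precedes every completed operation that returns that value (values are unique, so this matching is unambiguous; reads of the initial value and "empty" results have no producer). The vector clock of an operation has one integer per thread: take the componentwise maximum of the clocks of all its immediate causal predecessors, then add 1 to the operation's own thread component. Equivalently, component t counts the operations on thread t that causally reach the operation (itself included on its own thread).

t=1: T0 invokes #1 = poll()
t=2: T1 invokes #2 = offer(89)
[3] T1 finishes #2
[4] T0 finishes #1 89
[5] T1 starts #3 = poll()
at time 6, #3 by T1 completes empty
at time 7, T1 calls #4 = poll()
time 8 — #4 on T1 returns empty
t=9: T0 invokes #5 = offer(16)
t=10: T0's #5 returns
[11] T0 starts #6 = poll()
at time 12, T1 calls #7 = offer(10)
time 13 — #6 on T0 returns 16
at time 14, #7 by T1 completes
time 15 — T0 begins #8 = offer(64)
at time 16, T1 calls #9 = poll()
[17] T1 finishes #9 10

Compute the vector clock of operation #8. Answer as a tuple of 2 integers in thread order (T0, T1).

invoked at 2, #2 has no predecessors; its own T1 bump gives (0, 1)
VC(#3, invoked at 5): max of VC(#2)=(0, 1), then +1 on thread T1 → (0, 2)
VC(#1, invoked at 1): max of VC(#2)=(0, 1), then +1 on thread T0 → (1, 1)
VC(#4, invoked at 7): max of VC(#3)=(0, 2), then +1 on thread T1 → (0, 3)
VC(#5, invoked at 9): max of VC(#1)=(1, 1), then +1 on thread T0 → (2, 1)
VC(#7, invoked at 12): max of VC(#4)=(0, 3), then +1 on thread T1 → (0, 4)
VC(#6, invoked at 11): max of VC(#5)=(2, 1), then +1 on thread T0 → (3, 1)
VC(#9, invoked at 16): max of VC(#7)=(0, 4), then +1 on thread T1 → (0, 5)
VC(#8, invoked at 15): max of VC(#6)=(3, 1), then +1 on thread T0 → (4, 1)
target: VC(#8) = (4, 1)

(4, 1)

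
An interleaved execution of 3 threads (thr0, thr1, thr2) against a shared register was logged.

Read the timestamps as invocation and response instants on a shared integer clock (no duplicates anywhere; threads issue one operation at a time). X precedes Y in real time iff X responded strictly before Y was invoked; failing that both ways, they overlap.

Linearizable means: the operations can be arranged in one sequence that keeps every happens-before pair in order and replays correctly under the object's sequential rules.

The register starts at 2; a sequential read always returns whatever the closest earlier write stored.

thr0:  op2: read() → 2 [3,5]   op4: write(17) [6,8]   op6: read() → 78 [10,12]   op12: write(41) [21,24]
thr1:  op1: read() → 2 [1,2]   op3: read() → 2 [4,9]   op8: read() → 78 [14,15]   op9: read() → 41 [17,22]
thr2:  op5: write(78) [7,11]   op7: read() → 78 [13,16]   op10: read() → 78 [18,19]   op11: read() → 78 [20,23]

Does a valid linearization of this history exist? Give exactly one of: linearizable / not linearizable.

linearizable

witness order: op1, op2, op3, op4, op5, op6, op7, op8, op10, op11, op12, op9
step 1: op1 read() → 2 — value 2
step 2: op2 read() → 2 — value 2
step 3: op3 read() → 2 — value 2
step 4: op4 write(17) — value 17
step 5: op5 write(78) — value 78
step 6: op6 read() → 78 — value 78
step 7: op7 read() → 78 — value 78
step 8: op8 read() → 78 — value 78
step 9: op10 read() → 78 — value 78
step 10: op11 read() → 78 — value 78
step 11: op12 write(41) — value 41
step 12: op9 read() → 41 — value 41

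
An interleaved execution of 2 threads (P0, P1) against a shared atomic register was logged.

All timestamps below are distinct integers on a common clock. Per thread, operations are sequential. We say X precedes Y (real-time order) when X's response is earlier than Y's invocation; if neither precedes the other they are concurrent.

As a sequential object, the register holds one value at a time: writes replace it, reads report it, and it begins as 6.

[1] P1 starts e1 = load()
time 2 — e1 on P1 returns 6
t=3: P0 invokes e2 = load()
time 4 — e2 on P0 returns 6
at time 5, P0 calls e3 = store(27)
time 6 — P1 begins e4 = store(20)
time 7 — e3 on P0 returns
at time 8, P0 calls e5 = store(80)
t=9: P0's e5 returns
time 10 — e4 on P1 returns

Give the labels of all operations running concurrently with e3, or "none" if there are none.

e3 spans [5,7]; an op avoiding the whole window 5..7 is ordered, any other is concurrent
e1 [1,2]: before
e2 [3,4]: before
e4 [6,10]: concurrent
e5 [8,9]: after

e4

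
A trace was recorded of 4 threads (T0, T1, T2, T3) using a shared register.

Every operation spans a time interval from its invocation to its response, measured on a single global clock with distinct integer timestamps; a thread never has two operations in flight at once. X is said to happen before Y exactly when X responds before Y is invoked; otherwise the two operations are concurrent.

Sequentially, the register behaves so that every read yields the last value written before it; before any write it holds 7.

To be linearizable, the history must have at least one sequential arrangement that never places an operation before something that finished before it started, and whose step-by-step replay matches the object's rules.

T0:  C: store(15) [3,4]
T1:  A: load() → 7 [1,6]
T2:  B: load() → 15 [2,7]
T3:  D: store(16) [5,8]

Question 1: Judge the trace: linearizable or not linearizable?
linearizable

witness order: A, C, B, D
1. A load() → 7, leaving value 7
2. C store(15), leaving value 15
3. B load() → 15, leaving value 15
4. D store(16), leaving value 16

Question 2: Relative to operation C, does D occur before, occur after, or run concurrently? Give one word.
after

D spans [5,8], C spans [3,4]
resp(C)=4 < inv(D)=5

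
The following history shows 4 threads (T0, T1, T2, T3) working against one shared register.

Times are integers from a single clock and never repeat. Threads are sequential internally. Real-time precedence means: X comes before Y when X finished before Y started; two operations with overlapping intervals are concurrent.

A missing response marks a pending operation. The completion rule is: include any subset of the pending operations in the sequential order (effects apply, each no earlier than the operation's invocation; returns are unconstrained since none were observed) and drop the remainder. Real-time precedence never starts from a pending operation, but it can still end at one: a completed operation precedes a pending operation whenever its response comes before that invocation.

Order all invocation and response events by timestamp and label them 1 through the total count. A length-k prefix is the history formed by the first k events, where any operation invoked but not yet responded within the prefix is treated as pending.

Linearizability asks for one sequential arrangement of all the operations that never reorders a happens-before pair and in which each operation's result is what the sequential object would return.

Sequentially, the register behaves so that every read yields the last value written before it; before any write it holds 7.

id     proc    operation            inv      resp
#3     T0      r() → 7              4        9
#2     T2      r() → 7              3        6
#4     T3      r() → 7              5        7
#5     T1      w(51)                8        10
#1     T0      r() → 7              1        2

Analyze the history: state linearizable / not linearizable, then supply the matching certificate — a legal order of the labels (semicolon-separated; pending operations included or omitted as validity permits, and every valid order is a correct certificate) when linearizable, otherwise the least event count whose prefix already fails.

linearizable — witness: #1; #2; #3; #4; #5

1. #1 r() → 7, leaving value 7
2. #2 r() → 7, leaving value 7
3. #3 r() → 7, leaving value 7
4. #4 r() → 7, leaving value 7
5. #5 w(51), leaving value 51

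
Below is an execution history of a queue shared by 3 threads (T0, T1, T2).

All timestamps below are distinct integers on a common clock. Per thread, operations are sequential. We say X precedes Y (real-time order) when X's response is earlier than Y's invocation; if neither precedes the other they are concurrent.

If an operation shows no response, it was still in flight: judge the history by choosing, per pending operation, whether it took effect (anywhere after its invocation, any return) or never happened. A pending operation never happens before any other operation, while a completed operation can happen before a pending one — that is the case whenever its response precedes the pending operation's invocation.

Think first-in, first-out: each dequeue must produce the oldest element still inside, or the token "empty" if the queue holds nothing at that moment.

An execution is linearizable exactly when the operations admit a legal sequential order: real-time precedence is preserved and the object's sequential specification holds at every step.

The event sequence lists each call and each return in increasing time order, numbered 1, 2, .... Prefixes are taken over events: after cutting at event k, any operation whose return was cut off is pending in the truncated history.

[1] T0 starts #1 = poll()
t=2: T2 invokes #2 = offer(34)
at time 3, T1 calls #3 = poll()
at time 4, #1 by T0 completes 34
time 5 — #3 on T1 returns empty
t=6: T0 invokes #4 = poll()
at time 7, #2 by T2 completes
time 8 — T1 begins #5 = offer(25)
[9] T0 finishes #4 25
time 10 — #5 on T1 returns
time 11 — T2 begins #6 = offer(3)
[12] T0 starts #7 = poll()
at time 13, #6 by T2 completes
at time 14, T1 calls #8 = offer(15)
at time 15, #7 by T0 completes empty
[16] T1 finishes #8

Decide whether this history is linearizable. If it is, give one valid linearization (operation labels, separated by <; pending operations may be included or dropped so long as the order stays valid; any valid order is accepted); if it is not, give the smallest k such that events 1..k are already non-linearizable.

linearizable — witness: #2 < #1 < #3 < #5 < #4 < #7 < #6 < #8

step 1: #2 offer(34) — queue <34>
step 2: #1 poll() → 34 — queue <>
step 3: #3 poll() → empty — queue <>
step 4: #5 offer(25) — queue <25>
step 5: #4 poll() → 25 — queue <>
step 6: #7 poll() → empty — queue <>
step 7: #6 offer(3) — queue <3>
step 8: #8 offer(15) — queue <3,15>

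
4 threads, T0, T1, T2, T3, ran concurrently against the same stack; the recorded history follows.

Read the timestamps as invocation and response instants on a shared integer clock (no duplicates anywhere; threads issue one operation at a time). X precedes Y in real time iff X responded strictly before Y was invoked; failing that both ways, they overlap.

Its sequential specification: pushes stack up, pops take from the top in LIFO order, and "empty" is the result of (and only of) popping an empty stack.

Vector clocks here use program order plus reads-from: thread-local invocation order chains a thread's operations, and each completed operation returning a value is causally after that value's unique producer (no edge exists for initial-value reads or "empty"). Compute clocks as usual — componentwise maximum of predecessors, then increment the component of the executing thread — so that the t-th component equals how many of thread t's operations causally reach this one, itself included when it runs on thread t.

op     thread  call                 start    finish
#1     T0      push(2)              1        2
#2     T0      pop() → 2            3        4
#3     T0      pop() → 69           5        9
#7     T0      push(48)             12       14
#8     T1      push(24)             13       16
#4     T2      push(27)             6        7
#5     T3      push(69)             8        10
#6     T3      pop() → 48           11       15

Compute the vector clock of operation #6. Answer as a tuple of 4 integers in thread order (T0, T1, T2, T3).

VC(#5, invoked at 8): no causal predecessors; +1 on T3 → (0, 0, 0, 1)
VC(#4, invoked at 6): no causal predecessors; +1 on T2 → (0, 0, 1, 0)
VC(#8, invoked at 13): no causal predecessors; +1 on T1 → (0, 1, 0, 0)
VC(#1, invoked at 1): no causal predecessors; +1 on T0 → (1, 0, 0, 0)
#2, invoked 3, takes VC(#1)=(1, 0, 0, 0) under max, adds 1 for T0 → (2, 0, 0, 0)
#3, invoked 5, takes VC(#2)=(2, 0, 0, 0), VC(#5)=(0, 0, 0, 1) under max, adds 1 for T0 → (3, 0, 0, 1)
#7, invoked 12, takes VC(#3)=(3, 0, 0, 1) under max, adds 1 for T0 → (4, 0, 0, 1)
#6, invoked 11, takes VC(#5)=(0, 0, 0, 1), VC(#7)=(4, 0, 0, 1) under max, adds 1 for T3 → (4, 0, 0, 2)
target: VC(#6) = (4, 0, 0, 2)

(4, 0, 0, 2)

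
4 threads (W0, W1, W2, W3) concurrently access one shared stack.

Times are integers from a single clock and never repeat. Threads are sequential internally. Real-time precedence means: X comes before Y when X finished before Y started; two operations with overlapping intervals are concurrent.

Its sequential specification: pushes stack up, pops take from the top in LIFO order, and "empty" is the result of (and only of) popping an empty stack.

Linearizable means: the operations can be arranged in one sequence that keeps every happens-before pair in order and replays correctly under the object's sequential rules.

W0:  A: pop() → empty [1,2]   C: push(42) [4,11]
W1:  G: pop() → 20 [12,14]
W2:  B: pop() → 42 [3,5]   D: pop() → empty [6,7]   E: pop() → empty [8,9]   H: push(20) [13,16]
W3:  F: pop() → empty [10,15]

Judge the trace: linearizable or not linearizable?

linearizable

one valid linearization: A, C, B, D, E, F, H, G
after step 1 (A pop() → empty): stack <>
after step 2 (C push(42)): stack <42>
after step 3 (B pop() → 42): stack <>
after step 4 (D pop() → empty): stack <>
after step 5 (E pop() → empty): stack <>
after step 6 (F pop() → empty): stack <>
after step 7 (H push(20)): stack <20>
after step 8 (G pop() → 20): stack <>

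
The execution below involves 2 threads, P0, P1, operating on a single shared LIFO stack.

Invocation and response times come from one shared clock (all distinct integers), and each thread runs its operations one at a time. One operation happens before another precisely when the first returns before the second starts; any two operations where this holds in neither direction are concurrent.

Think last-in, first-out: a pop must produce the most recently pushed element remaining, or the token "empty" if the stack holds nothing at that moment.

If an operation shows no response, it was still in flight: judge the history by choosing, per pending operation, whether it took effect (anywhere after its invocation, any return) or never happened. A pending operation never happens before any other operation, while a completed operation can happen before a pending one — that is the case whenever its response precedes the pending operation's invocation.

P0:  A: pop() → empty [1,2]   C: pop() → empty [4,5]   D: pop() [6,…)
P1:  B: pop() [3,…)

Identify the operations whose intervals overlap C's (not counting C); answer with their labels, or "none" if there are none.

C runs from 4 to 5; window-overlapping ops are concurrent
A [1,2]: before
B [3,…): concurrent
D [6,…): after

B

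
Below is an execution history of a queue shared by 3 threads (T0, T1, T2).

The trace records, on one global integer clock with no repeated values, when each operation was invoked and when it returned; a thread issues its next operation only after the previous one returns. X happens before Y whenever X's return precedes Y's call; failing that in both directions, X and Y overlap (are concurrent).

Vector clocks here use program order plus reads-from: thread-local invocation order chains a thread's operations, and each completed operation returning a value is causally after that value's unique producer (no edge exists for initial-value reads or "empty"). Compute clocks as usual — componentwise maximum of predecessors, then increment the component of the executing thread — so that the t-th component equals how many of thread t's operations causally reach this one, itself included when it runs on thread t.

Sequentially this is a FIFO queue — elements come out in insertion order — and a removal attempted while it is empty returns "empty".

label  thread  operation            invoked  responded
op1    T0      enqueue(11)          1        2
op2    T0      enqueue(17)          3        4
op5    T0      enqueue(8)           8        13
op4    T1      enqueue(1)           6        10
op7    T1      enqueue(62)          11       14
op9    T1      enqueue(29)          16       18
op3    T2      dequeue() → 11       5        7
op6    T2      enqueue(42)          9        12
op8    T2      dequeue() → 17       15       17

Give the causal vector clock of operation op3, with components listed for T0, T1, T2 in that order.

(1, 0, 1)

no predecessors for op4 (invoked 6): T1 increments from zero → (0, 1, 0)
no predecessors for op1 (invoked 1): T0 increments from zero → (1, 0, 0)
VC(op7, invoked at 11): max of VC(op4)=(0, 1, 0), then +1 on thread T1 → (0, 2, 0)
VC(op3, invoked at 5): max of VC(op1)=(1, 0, 0), then +1 on thread T2 → (1, 0, 1)
VC(op2, invoked at 3): max of VC(op1)=(1, 0, 0), then +1 on thread T0 → (2, 0, 0)
VC(op9, invoked at 16): max of VC(op7)=(0, 2, 0), then +1 on thread T1 → (0, 3, 0)
VC(op6, invoked at 9): max of VC(op3)=(1, 0, 1), then +1 on thread T2 → (1, 0, 2)
VC(op5, invoked at 8): max of VC(op2)=(2, 0, 0), then +1 on thread T0 → (3, 0, 0)
VC(op8, invoked at 15): max of VC(op2)=(2, 0, 0), VC(op6)=(1, 0, 2), then +1 on thread T2 → (2, 0, 3)
target: VC(op3) = (1, 0, 1)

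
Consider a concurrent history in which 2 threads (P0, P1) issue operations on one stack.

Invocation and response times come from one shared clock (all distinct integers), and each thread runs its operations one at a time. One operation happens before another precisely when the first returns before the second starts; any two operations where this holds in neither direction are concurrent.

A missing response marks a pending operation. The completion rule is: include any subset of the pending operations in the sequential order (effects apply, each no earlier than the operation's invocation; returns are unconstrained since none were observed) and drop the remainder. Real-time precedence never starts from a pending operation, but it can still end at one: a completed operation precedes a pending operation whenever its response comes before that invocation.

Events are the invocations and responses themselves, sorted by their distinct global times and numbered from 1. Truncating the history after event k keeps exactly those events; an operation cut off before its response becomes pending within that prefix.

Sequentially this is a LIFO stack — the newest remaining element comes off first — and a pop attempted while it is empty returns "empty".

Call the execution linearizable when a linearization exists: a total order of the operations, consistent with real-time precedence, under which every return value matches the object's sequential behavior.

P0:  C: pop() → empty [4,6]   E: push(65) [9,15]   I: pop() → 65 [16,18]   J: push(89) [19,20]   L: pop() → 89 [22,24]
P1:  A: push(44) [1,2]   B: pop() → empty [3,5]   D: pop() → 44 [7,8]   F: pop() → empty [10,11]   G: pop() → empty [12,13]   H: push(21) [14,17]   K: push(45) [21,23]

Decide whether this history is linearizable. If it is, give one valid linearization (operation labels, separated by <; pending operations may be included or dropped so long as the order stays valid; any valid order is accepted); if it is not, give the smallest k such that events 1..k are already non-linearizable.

not linearizable — minimal violating prefix: 6 events

through event 5 a valid linearization exists; event 6 (C responding at time 6) ends that
real-time-consistent orders of the 3 completed operations: 2 — all fail the stack replay
for example A, B, C fails at step 2: B pop() → empty is not legal there
for example A, C, B fails at step 2: C pop() → empty is not legal there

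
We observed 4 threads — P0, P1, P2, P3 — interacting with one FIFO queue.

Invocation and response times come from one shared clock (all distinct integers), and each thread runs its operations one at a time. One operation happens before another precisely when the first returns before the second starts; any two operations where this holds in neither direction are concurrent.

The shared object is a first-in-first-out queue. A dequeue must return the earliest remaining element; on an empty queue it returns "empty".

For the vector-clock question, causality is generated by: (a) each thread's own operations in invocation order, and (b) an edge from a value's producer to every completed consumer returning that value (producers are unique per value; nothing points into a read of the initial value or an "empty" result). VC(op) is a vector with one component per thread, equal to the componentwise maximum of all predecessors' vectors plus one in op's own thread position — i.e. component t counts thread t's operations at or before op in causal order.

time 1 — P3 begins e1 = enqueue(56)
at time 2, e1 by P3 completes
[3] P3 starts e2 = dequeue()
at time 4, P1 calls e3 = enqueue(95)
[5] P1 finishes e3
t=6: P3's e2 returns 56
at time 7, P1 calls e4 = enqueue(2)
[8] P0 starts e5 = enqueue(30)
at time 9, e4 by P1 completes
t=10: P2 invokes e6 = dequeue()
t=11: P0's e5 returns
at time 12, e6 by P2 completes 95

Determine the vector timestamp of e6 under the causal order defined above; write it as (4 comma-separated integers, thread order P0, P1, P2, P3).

(0, 1, 1, 0)

e1, invoked 1, has no incoming edges; only P3's bump applies → (0, 0, 0, 1)
e3, invoked 4, has no incoming edges; only P1's bump applies → (0, 1, 0, 0)
e5, invoked 8, has no incoming edges; only P0's bump applies → (1, 0, 0, 0)
merge at e2 (invoked 3): VC(e1)=(0, 0, 0, 1), own-thread bump on P3 → (0, 0, 0, 2)
merge at e6 (invoked 10): VC(e3)=(0, 1, 0, 0), own-thread bump on P2 → (0, 1, 1, 0)
merge at e4 (invoked 7): VC(e3)=(0, 1, 0, 0), own-thread bump on P1 → (0, 2, 0, 0)
target: VC(e6) = (0, 1, 1, 0)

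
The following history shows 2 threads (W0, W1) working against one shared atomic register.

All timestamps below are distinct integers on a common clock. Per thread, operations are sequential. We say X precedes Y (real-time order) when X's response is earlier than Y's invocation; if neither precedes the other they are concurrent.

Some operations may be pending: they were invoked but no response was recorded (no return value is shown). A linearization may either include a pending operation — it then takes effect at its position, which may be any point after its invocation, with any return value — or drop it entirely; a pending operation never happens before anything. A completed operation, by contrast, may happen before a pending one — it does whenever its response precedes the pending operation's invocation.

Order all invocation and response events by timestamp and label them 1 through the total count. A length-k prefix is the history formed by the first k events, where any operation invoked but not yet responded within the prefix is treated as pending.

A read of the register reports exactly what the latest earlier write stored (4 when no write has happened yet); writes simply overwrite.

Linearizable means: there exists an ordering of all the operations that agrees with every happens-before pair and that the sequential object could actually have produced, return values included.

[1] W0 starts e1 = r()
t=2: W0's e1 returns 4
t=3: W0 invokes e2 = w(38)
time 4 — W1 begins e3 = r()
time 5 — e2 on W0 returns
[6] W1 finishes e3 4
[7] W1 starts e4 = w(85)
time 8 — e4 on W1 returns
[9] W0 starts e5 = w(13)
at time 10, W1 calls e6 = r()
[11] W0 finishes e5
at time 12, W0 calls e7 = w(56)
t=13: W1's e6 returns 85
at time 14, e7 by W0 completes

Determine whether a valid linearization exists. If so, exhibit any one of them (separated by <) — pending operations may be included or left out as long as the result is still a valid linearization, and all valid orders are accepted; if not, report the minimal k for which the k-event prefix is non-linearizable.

linearizable — witness: e1 < e3 < e2 < e4 < e6 < e5 < e7

after step 1 (e1 r() → 4): value 4
after step 2 (e3 r() → 4): value 4
after step 3 (e2 w(38)): value 38
after step 4 (e4 w(85)): value 85
after step 5 (e6 r() → 85): value 85
after step 6 (e5 w(13)): value 13
after step 7 (e7 w(56)): value 56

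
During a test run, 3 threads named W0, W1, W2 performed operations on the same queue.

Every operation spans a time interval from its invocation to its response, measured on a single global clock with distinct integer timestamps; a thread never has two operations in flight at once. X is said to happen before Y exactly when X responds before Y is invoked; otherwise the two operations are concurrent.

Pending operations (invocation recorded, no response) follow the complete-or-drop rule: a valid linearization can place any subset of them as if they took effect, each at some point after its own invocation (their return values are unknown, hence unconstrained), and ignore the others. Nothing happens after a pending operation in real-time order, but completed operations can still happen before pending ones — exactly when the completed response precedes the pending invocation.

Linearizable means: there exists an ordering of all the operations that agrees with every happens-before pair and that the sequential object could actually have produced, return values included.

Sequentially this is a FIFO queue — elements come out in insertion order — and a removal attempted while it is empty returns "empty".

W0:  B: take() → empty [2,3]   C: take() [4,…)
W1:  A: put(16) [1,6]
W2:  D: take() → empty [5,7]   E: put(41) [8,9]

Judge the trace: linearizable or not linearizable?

a witness: B, A, C, D, E
step 1: B take() → empty — queue <>
step 2: A put(16) — queue <16>
step 3: C take() (pending, included) — queue <>
step 4: D take() → empty — queue <>
step 5: E put(41) — queue <41>

linearizable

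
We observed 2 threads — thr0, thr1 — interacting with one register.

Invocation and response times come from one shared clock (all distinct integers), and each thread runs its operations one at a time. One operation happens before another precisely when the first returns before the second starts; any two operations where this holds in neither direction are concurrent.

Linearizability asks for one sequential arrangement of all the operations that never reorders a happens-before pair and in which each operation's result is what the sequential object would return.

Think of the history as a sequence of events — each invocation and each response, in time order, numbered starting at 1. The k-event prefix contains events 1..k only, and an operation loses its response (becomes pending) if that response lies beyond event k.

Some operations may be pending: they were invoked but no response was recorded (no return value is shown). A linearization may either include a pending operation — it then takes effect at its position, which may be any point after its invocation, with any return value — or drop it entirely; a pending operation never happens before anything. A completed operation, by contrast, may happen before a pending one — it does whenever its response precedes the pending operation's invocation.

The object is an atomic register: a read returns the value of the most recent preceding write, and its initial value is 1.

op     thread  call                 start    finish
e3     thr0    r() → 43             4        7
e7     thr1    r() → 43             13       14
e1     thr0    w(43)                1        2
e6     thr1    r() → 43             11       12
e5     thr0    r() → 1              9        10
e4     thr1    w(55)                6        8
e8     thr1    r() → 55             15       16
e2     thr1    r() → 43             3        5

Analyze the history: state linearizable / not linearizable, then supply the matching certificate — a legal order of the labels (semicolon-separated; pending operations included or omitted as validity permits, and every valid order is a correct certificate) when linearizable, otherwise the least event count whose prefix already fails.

not linearizable — minimal violating prefix: 10 events

the violation lands at event 10, e5's response at time 10: events 1..9 linearize, events 1..10 do not
the 5 completed operations admit 3 real-time orders; each fails the register replay
e.g. e1, e2, e3, e4, e5: illegal at step 5, since e5 r() → 1 cannot apply there
e.g. e1, e2, e4, e3, e5: illegal at step 4, since e3 r() → 43 cannot apply there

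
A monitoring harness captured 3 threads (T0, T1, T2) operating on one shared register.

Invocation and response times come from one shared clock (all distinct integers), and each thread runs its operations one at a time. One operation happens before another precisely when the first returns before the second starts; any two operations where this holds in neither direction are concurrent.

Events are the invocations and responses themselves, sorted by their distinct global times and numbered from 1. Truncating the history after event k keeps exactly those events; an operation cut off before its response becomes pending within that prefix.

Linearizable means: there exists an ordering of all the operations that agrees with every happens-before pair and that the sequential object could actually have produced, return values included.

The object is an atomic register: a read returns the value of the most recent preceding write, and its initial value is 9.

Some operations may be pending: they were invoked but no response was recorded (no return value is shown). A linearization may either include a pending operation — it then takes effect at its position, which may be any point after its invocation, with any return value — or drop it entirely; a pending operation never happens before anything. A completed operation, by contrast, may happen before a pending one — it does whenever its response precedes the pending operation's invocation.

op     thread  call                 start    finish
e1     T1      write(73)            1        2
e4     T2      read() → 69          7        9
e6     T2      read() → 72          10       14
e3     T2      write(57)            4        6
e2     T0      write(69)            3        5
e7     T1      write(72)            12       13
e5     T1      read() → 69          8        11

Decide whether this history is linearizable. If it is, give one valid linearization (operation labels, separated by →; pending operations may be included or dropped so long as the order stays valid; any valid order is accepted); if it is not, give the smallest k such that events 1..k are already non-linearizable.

linearizable — witness: e1 → e3 → e2 → e4 → e5 → e7 → e6

after step 1 (e1 write(73)): value 73
after step 2 (e3 write(57)): value 57
after step 3 (e2 write(69)): value 69
after step 4 (e4 read() → 69): value 69
after step 5 (e5 read() → 69): value 69
after step 6 (e7 write(72)): value 72
after step 7 (e6 read() → 72): value 72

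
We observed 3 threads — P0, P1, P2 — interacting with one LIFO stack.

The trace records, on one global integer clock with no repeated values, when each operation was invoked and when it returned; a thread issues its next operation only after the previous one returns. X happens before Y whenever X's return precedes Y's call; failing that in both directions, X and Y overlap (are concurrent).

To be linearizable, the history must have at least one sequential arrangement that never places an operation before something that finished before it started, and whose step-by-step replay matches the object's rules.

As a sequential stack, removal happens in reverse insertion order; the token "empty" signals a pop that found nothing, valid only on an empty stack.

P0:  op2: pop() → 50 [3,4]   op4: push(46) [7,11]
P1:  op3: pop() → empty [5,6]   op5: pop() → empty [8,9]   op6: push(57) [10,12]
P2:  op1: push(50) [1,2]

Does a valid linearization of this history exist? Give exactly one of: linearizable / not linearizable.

linearizable

one valid linearization: op1, op2, op3, op5, op4, op6
1. op1 push(50), leaving stack <50>
2. op2 pop() → 50, leaving stack <>
3. op3 pop() → empty, leaving stack <>
4. op5 pop() → empty, leaving stack <>
5. op4 push(46), leaving stack <46>
6. op6 push(57), leaving stack <46,57>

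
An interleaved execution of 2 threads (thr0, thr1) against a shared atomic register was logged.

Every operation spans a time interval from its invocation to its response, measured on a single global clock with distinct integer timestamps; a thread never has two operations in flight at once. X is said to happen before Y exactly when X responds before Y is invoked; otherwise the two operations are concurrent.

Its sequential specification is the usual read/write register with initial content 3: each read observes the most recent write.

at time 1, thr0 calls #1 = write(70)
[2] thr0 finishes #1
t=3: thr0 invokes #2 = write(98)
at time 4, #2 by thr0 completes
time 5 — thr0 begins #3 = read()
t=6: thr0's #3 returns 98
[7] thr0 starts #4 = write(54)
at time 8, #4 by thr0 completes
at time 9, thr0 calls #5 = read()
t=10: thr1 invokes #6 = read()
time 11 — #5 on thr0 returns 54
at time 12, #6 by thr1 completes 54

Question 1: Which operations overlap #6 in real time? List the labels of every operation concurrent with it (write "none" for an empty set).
#6 spans [10,12]; an op avoiding the whole window 10..12 is ordered, any other is concurrent
#1 [1,2]: before
#2 [3,4]: before
#3 [5,6]: before
#4 [7,8]: before
#5 [9,11]: concurrent

#5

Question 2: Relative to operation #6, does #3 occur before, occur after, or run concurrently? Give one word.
#3 spans [5,6], #6 spans [10,12]
resp(#3)=6 < inv(#6)=10

before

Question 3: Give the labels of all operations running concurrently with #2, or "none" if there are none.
#2 runs from 3 to 4; window-overlapping ops are concurrent
#1 [1,2]: before
#3 [5,6]: after
#4 [7,8]: after
#5 [9,11]: after
#6 [10,12]: after

none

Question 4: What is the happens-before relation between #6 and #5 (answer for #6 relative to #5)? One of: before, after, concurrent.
#6 spans [10,12], #5 spans [9,11]
the intervals overlap in both directions

concurrent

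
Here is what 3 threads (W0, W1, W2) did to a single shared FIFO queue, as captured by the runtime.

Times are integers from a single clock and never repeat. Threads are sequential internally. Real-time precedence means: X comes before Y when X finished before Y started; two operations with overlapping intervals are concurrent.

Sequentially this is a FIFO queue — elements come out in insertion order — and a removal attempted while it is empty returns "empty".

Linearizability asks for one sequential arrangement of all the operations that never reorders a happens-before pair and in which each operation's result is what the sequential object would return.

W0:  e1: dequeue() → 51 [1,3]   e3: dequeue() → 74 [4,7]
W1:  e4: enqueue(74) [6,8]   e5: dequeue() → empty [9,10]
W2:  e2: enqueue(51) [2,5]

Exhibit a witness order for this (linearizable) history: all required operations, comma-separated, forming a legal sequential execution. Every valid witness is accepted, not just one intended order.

e2, e1, e4, e3, e5

1. e2 enqueue(51), leaving queue <51>
2. e1 dequeue() → 51, leaving queue <>
3. e4 enqueue(74), leaving queue <74>
4. e3 dequeue() → 74, leaving queue <>
5. e5 dequeue() → empty, leaving queue <>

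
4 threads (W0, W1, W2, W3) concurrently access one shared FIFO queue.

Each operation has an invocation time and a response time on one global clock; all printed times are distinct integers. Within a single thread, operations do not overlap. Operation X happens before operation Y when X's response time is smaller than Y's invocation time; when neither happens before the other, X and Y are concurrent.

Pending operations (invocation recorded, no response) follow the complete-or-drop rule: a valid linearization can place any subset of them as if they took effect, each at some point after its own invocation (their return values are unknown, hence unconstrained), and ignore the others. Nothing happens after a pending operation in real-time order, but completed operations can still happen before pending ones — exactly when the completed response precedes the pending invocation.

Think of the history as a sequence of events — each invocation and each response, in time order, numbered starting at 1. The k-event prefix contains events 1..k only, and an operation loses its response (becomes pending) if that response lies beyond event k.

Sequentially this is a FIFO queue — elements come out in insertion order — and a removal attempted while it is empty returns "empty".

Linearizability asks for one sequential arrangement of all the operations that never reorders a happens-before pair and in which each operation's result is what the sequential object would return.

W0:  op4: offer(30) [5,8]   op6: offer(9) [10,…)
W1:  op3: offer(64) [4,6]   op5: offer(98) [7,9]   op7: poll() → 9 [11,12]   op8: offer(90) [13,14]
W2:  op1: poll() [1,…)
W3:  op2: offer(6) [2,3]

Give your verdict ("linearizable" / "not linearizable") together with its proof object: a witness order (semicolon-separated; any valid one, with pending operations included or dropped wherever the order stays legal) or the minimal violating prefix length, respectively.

not linearizable — minimal violating prefix: 12 events

prefix check: 1..11 passes, 1..12 fails once op7's time-12 response joins
5 completed operations, 3 real-time-consistent orders — every FIFO queue replay fails
including or dropping the 2 pending operations (op1, op6) in any combination fails
e.g. op2, op3, op4, op5, op7 (pending dropped): illegal at step 5, since op7 poll() → 9 cannot apply there
e.g. op2, op3, op5, op4, op7 (pending dropped): illegal at step 5, since op7 poll() → 9 cannot apply there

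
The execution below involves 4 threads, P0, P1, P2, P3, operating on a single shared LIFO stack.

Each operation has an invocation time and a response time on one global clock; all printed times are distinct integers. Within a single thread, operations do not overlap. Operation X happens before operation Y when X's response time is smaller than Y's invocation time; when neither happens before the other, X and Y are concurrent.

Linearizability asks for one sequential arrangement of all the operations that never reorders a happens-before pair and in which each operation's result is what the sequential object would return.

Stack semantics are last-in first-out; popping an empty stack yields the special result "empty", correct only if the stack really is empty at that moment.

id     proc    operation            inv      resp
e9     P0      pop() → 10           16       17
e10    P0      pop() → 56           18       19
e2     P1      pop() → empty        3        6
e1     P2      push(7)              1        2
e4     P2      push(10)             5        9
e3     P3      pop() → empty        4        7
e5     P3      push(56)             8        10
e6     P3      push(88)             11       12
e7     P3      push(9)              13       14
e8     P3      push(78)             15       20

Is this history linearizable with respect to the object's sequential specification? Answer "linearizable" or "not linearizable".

not linearizable

prefix check: 1..6 passes, 1..7 fails once e3's time-7 response joins
no legal order exists: 2 real-time-consistent candidates over 3 completed LIFO stack operations, all rejected
no completion choice of the 1 pending operation (e4) rescues it — every subset was tried
for example e1, e2, e3 (pending dropped) fails at step 2: e2 pop() → empty is not legal there
for example e1, e3, e2 (pending dropped) fails at step 2: e3 pop() → empty is not legal there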